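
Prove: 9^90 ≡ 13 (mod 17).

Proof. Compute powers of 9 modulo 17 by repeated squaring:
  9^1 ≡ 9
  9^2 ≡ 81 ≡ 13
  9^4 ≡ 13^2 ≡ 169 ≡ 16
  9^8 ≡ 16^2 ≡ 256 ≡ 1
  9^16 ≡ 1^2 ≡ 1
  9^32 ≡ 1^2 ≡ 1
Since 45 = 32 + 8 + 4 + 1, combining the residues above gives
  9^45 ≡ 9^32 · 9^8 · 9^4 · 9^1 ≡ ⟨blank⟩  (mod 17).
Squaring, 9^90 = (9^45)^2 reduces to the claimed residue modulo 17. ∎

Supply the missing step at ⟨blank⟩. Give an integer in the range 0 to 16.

8

Multiply the listed residues: 1 · 1 · 16 · 9 = 1 → 16 → 144.
Reducing modulo 17: 144 = 8·17 + 8, so 9^45 ≡ 8.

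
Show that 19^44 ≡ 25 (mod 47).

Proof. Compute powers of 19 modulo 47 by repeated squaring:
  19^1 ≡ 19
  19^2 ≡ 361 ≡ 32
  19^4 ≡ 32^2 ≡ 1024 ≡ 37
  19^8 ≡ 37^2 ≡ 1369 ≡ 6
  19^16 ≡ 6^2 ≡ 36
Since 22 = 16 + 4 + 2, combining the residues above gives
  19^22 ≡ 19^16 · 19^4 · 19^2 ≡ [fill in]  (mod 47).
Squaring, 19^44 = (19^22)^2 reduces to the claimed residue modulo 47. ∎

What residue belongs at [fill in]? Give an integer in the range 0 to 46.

42

Multiply the listed residues: 36 · 37 · 32 = 1332 → 42624.
Reducing modulo 47: 42624 = 906·47 + 42, so 19^22 ≡ 42.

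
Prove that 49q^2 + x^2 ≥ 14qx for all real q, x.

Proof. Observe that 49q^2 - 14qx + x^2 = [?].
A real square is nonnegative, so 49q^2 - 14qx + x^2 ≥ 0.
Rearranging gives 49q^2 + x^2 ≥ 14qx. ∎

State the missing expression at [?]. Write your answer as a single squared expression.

The leading and trailing coefficients are 7^2 and 1^2, and 14 = 2·7·1, so the trinomial is (7q - x)^2.
Hence 49q^2 - 14qx + x^2 ≥ 0.

(7q - x)^2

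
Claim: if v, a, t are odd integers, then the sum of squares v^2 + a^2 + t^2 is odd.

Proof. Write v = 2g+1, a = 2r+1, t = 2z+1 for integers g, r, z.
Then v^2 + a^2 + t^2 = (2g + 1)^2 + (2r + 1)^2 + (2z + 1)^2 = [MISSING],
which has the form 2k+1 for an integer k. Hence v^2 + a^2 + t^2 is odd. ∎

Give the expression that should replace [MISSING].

(2g + 1)^2 + (2r + 1)^2 + (2z + 1)^2 = 4g^2 + 4g + 4r^2 + 4r + 4z^2 + 4z + 3
= 2(2g^2 + 2g + 2r^2 + 2r + 2z^2 + 2z + 1) + 1.
Since 2g^2 + 2g + 2r^2 + 2r + 2z^2 + 2z + 1 is an integer, the sum of squares is of the form 2k+1 for an integer k.

2(2g^2 + 2g + 2r^2 + 2r + 2z^2 + 2z + 1) + 1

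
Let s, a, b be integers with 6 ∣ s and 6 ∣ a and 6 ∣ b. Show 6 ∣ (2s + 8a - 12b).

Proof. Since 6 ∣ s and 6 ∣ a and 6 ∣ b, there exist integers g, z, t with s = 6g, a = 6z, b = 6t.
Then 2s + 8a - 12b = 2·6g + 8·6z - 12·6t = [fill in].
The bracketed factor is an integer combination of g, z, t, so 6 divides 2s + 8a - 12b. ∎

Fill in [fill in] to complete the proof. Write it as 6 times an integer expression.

6(2g - 12t + 8z)

Each term has a factor of 6: 2·6g + 8·6z - 12·6t = 6·(2g - 12t + 8z).
Since 2g - 12t + 8z is an integer, 6 ∣ (2s + 8a - 12b).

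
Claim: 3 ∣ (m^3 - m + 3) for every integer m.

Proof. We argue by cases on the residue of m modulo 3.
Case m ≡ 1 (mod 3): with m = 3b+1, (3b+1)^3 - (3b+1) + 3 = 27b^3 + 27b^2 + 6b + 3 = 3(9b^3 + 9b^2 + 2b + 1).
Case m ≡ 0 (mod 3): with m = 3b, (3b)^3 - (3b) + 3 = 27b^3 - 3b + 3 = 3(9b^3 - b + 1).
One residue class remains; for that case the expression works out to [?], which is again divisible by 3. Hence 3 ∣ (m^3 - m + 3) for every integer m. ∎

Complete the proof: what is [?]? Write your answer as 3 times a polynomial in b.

3(9b^3 + 18b^2 + 11b + 3)

The residues treated are {1, 0}, so the missing case is m ≡ 2 (mod 3); write m = 3b+2.
Then (3b+2)^3 - (3b+2) + 3 = 27b^3 + 54b^2 + 33b + 9 = 3(9b^3 + 18b^2 + 11b + 3).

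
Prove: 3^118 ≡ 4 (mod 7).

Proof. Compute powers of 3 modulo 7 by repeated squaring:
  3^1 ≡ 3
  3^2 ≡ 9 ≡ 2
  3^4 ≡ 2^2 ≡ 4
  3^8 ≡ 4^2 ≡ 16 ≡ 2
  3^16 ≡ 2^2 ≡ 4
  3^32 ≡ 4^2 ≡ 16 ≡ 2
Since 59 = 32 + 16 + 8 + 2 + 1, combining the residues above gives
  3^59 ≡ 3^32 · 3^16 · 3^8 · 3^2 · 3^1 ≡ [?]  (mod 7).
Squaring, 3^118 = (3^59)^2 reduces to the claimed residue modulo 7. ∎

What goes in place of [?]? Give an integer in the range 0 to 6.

3^32 · 3^16 · 3^8 · 3^2 · 3^1 ≡ 2 · 4 · 2 · 2 · 3 = 96.
96 mod 7 = 5, so 3^59 ≡ 5 (mod 7).

5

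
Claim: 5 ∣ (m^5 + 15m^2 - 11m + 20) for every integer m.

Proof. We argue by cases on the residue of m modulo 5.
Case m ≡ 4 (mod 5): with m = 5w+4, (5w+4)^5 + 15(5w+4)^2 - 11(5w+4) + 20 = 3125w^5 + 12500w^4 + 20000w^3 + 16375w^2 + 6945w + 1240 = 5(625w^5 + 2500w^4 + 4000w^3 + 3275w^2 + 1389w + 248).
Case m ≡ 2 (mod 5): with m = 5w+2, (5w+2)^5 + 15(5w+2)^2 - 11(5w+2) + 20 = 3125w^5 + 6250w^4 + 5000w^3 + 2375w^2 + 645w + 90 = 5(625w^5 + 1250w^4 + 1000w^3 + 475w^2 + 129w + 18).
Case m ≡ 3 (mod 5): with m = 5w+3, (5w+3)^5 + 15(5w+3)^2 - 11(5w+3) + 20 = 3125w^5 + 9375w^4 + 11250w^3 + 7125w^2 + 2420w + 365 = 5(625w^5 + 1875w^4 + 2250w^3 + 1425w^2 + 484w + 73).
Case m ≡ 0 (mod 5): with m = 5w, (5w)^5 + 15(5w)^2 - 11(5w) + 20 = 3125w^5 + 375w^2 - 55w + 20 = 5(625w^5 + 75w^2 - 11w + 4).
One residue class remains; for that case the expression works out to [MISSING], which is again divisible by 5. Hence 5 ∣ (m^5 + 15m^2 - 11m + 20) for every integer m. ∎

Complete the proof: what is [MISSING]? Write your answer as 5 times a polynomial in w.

5(625w^5 + 625w^4 + 250w^3 + 125w^2 + 24w + 5)

Only m ≡ 1 (mod 5) is unaccounted for. Put m = 5w+1:
(5w+1)^5 + 15(5w+1)^2 - 11(5w+1) + 20 expands to 3125w^5 + 3125w^4 + 1250w^3 + 625w^2 + 120w + 25,
and factoring out 5 leaves 5(625w^5 + 625w^4 + 250w^3 + 125w^2 + 24w + 5).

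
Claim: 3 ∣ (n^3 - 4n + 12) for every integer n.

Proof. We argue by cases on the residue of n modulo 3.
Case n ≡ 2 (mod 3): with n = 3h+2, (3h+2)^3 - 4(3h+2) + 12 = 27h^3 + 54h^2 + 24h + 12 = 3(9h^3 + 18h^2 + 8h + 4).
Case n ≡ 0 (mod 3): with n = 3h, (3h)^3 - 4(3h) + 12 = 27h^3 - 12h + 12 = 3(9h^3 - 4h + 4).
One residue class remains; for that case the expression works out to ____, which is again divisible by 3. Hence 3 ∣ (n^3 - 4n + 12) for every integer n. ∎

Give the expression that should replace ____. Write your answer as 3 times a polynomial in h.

The residues treated are {2, 0}, so the missing case is n ≡ 1 (mod 3); write n = 3h+1.
Then (3h+1)^3 - 4(3h+1) + 12 = 27h^3 + 27h^2 - 3h + 9 = 3(9h^3 + 9h^2 - h + 3).

3(9h^3 + 9h^2 - h + 3)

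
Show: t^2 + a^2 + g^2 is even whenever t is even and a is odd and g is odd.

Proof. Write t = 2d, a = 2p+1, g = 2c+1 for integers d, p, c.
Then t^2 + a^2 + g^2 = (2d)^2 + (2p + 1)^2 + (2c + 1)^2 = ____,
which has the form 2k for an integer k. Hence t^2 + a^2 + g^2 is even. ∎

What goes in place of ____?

Expanding: (2d)^2 + (2p + 1)^2 + (2c + 1)^2 = 4c^2 + 4c + 4d^2 + 4p^2 + 4p + 2.
Every term is even; pulling out the factor of 2 gives 2(2c^2 + 2c + 2d^2 + 2p^2 + 2p + 1).

2(2c^2 + 2c + 2d^2 + 2p^2 + 2p + 1)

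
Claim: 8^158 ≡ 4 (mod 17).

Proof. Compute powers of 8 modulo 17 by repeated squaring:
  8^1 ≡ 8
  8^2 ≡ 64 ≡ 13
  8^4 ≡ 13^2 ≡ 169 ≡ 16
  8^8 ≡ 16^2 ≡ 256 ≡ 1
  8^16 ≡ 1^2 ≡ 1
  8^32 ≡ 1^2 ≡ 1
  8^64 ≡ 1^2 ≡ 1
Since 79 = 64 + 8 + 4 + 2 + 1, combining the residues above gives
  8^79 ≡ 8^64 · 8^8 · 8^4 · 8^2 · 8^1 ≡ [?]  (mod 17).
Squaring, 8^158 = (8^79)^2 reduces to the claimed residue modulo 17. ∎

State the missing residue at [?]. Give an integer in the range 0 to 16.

Multiply the listed residues: 1 · 1 · 16 · 13 · 8 = 1 → 16 → 208 → 1664.
Reducing modulo 17: 1664 = 97·17 + 15, so 8^79 ≡ 15.

15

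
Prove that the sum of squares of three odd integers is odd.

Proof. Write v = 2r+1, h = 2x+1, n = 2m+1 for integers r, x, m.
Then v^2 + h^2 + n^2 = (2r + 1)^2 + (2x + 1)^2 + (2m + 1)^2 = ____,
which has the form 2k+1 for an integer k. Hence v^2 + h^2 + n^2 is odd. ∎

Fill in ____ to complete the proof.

(2r + 1)^2 + (2x + 1)^2 + (2m + 1)^2 = 4m^2 + 4m + 4r^2 + 4r + 4x^2 + 4x + 3
= 2(2m^2 + 2m + 2r^2 + 2r + 2x^2 + 2x + 1) + 1.
Since 2m^2 + 2m + 2r^2 + 2r + 2x^2 + 2x + 1 is an integer, the sum of squares is of the form 2k+1 for an integer k.

2(2m^2 + 2m + 2r^2 + 2r + 2x^2 + 2x + 1) + 1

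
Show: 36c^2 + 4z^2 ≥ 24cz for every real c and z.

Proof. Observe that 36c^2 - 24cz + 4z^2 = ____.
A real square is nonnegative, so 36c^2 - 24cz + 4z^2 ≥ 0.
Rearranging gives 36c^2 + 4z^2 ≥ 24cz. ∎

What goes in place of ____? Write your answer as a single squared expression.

36c^2 - 24cz + 4z^2 is a perfect-square trinomial: the outer terms are (6c)^2 and (2z)^2, and the cross term is -2·6c·2z.
So 36c^2 - 24cz + 4z^2 = (6c - 2z)^2 ≥ 0.

(6c - 2z)^2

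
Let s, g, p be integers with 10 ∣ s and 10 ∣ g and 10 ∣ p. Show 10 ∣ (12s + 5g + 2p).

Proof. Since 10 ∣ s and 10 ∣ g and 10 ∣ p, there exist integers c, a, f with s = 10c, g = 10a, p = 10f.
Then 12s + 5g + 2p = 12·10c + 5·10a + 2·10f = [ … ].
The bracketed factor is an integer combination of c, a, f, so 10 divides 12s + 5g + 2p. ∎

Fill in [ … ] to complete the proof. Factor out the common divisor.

Pull the common 10 out of every term: 12·10c + 5·10a + 2·10f = 10(5a + 12c + 2f).
5a + 12c + 2f is an integer, which exhibits the divisibility.

10(5a + 12c + 2f)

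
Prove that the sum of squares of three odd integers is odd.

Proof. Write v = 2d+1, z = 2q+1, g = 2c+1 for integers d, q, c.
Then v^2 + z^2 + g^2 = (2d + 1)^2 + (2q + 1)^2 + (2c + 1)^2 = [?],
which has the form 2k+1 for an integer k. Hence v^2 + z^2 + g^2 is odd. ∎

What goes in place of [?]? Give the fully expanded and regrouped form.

(2d + 1)^2 + (2q + 1)^2 + (2c + 1)^2 = 4c^2 + 4c + 4d^2 + 4d + 4q^2 + 4q + 3
= 2(2c^2 + 2c + 2d^2 + 2d + 2q^2 + 2q + 1) + 1.
Since 2c^2 + 2c + 2d^2 + 2d + 2q^2 + 2q + 1 is an integer, the sum of squares is of the form 2k+1 for an integer k.

2(2c^2 + 2c + 2d^2 + 2d + 2q^2 + 2q + 1) + 1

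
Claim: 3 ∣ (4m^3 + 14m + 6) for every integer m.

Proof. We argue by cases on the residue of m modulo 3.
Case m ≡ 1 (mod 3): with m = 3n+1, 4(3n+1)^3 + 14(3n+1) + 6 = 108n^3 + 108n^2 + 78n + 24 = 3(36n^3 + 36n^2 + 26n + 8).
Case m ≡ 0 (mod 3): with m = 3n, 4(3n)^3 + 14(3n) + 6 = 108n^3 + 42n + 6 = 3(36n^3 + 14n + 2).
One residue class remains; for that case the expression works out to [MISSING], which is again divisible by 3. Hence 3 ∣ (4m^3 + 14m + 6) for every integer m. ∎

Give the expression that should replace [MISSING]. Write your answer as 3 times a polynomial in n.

3(36n^3 + 72n^2 + 62n + 22)

The residues treated are {1, 0}, so the missing case is m ≡ 2 (mod 3); write m = 3n+2.
Then 4(3n+2)^3 + 14(3n+2) + 6 = 108n^3 + 216n^2 + 186n + 66 = 3(36n^3 + 72n^2 + 62n + 22).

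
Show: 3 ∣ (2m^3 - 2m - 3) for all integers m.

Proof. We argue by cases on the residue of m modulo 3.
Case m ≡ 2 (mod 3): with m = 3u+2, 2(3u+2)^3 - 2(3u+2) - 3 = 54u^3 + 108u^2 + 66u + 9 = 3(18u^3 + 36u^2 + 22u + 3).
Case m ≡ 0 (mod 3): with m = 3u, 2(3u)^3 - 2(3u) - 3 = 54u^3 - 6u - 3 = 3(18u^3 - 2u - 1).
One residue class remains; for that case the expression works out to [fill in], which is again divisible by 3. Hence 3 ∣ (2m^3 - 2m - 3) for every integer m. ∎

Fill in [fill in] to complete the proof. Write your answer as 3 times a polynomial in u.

3(18u^3 + 18u^2 + 4u - 1)

Only m ≡ 1 (mod 3) is unaccounted for. Put m = 3u+1:
2(3u+1)^3 - 2(3u+1) - 3 expands to 54u^3 + 54u^2 + 12u - 3,
and factoring out 3 leaves 3(18u^3 + 18u^2 + 4u - 1).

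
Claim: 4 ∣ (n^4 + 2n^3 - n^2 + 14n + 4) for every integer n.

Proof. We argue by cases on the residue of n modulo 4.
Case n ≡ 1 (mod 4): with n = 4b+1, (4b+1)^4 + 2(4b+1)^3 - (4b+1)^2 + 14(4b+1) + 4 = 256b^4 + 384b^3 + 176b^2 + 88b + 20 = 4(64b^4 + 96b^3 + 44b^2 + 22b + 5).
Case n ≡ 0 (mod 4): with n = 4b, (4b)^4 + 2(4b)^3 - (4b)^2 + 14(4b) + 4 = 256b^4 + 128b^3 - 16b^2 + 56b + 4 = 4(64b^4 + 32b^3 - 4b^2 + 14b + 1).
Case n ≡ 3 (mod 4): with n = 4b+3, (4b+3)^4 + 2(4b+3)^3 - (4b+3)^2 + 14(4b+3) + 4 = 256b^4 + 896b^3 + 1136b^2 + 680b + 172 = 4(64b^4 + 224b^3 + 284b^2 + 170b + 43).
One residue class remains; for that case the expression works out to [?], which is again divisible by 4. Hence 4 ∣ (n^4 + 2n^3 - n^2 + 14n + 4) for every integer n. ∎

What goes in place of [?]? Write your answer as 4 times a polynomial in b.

The residues treated are {1, 0, 3}, so the missing case is n ≡ 2 (mod 4); write n = 4b+2.
Then (4b+2)^4 + 2(4b+2)^3 - (4b+2)^2 + 14(4b+2) + 4 = 256b^4 + 640b^3 + 560b^2 + 264b + 60 = 4(64b^4 + 160b^3 + 140b^2 + 66b + 15).

4(64b^4 + 160b^3 + 140b^2 + 66b + 15)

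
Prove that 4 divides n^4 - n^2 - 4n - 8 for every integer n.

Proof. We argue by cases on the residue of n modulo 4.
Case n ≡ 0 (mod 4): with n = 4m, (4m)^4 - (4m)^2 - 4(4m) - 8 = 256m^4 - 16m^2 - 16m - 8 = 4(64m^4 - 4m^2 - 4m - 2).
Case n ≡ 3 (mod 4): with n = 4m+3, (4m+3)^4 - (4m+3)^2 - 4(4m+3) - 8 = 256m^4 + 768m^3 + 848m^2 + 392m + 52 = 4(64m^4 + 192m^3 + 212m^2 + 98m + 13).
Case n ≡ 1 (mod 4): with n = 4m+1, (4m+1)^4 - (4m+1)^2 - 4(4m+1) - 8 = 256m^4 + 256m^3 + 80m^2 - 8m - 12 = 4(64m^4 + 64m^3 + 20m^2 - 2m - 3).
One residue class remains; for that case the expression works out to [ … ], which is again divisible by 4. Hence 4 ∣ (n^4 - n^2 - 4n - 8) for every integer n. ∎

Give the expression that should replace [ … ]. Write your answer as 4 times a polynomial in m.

4(64m^4 + 128m^3 + 92m^2 + 24m - 1)

The residues treated are {0, 3, 1}, so the missing case is n ≡ 2 (mod 4); write n = 4m+2.
Then (4m+2)^4 - (4m+2)^2 - 4(4m+2) - 8 = 256m^4 + 512m^3 + 368m^2 + 96m - 4 = 4(64m^4 + 128m^3 + 92m^2 + 24m - 1).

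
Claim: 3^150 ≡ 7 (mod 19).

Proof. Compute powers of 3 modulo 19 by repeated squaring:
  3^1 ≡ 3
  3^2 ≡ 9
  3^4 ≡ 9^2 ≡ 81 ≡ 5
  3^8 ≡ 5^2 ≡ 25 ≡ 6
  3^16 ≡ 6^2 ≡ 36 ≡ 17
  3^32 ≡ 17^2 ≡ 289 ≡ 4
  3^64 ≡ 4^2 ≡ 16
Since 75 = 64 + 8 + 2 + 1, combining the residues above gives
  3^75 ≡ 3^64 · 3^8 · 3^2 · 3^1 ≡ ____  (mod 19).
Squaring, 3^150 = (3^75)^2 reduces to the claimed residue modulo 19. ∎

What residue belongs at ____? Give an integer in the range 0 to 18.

3^64 · 3^8 · 3^2 · 3^1 ≡ 16 · 6 · 9 · 3 = 2592.
2592 mod 19 = 8, so 3^75 ≡ 8 (mod 19).

8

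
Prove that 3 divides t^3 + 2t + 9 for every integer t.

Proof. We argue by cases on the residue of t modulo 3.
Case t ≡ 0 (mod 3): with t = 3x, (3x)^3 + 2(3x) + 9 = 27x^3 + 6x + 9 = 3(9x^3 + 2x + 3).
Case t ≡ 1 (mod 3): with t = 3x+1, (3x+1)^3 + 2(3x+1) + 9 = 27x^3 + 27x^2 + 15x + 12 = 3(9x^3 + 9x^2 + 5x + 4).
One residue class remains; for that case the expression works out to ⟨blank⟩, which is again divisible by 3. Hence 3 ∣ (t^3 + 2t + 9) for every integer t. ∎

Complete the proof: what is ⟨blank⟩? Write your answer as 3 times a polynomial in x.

3(9x^3 + 18x^2 + 14x + 7)

The residues treated are {0, 1}, so the missing case is t ≡ 2 (mod 3); write t = 3x+2.
Then (3x+2)^3 + 2(3x+2) + 9 = 27x^3 + 54x^2 + 42x + 21 = 3(9x^3 + 18x^2 + 14x + 7).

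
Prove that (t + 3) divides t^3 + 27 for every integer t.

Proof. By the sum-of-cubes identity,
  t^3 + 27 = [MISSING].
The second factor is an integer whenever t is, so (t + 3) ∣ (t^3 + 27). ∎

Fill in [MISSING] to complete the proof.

Polynomial division of t^3 + 27 by t + 3 leaves remainder 0 and quotient t^2 - 3t + 9.
Hence t^3 + 27 = (t + 3)(t^2 - 3t + 9).

(t + 3)(t^2 - 3t + 9)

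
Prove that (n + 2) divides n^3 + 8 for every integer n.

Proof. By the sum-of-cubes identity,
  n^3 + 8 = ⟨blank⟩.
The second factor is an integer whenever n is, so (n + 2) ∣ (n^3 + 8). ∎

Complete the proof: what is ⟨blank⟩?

a^3 + b^3 = (a + b)(a^2 - ab + b^2). With a = n, b = 2:
n^3 + 8 = (n + 2)(n^2 - 2n + 4).

(n + 2)(n^2 - 2n + 4)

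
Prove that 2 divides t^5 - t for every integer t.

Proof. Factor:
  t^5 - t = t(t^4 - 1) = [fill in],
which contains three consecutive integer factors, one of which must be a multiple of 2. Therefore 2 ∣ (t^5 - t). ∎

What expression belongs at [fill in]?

(t - 1)t(t + 1)(t^2 + 1)

t^4 - 1 = (t^2 - 1)(t^2 + 1), and t^2 - 1 = (t-1)(t+1).
So t(t^4 - 1) = (t - 1)t(t + 1)(t^2 + 1).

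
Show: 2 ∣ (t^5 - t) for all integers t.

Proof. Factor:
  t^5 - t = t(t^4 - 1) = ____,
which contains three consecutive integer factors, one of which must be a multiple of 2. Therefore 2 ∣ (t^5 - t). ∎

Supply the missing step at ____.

(t - 1)t(t + 1)(t^2 + 1)

t^4 - 1 = (t^2 - 1)(t^2 + 1), and t^2 - 1 = (t-1)(t+1).
So t(t^4 - 1) = (t - 1)t(t + 1)(t^2 + 1).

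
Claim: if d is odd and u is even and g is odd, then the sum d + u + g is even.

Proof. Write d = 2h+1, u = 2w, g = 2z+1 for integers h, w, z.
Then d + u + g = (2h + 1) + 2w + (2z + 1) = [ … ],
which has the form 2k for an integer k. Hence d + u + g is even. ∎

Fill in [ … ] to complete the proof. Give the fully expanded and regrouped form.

Expanding: (2h + 1) + 2w + (2z + 1) = 2h + 2w + 2z + 2.
Every term is even; pulling out the factor of 2 gives 2(h + w + z + 1).

2(h + w + z + 1)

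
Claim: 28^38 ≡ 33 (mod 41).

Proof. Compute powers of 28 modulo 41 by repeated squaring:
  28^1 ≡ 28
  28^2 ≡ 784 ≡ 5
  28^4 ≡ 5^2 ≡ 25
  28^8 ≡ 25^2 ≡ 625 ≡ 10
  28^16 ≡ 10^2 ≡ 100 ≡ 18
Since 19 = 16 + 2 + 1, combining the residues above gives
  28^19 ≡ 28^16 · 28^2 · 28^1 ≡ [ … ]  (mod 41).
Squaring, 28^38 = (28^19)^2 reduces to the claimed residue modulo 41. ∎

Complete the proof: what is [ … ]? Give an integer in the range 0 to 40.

28^16 · 28^2 · 28^1 ≡ 18 · 5 · 28 = 2520.
2520 mod 41 = 19, so 28^19 ≡ 19 (mod 41).

19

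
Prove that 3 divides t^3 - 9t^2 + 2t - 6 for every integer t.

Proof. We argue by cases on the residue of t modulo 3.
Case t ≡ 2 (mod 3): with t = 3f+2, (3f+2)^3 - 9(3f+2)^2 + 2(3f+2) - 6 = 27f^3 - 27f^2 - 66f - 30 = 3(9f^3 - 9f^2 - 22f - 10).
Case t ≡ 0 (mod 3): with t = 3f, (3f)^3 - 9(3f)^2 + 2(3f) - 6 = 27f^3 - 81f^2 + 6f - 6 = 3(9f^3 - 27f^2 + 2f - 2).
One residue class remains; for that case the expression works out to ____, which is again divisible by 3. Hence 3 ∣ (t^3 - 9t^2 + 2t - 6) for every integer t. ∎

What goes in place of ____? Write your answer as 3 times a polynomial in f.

The residues treated are {2, 0}, so the missing case is t ≡ 1 (mod 3); write t = 3f+1.
Then (3f+1)^3 - 9(3f+1)^2 + 2(3f+1) - 6 = 27f^3 - 54f^2 - 39f - 12 = 3(9f^3 - 18f^2 - 13f - 4).

3(9f^3 - 18f^2 - 13f - 4)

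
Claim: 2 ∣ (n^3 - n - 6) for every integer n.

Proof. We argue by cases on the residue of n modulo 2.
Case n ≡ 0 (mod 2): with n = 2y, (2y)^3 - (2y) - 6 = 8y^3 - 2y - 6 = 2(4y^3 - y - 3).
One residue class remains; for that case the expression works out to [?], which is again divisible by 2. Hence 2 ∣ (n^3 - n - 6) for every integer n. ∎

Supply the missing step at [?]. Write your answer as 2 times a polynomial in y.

The residues treated are {0}, so the missing case is n ≡ 1 (mod 2); write n = 2y+1.
Then (2y+1)^3 - (2y+1) - 6 = 8y^3 + 12y^2 + 4y - 6 = 2(4y^3 + 6y^2 + 2y - 3).

2(4y^3 + 6y^2 + 2y - 3)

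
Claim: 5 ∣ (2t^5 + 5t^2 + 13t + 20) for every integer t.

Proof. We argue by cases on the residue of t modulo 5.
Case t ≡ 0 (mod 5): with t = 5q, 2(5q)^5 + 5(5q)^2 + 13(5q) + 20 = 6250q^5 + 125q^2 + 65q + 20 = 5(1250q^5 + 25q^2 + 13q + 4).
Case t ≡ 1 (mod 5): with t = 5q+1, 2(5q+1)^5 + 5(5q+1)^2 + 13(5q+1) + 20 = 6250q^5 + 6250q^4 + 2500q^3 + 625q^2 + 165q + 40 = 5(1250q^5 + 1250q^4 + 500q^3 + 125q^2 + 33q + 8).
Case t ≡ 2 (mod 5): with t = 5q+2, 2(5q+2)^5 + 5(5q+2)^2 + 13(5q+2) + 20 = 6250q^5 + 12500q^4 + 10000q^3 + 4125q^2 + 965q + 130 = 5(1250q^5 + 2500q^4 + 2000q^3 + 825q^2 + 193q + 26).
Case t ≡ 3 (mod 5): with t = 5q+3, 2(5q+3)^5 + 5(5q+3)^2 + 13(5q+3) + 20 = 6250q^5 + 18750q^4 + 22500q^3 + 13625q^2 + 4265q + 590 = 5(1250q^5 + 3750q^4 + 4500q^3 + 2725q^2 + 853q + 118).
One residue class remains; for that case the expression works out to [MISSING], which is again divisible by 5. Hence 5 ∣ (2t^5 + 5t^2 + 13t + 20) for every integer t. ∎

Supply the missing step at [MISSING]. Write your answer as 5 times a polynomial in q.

5(1250q^5 + 5000q^4 + 8000q^3 + 6425q^2 + 2613q + 440)

Only t ≡ 4 (mod 5) is unaccounted for. Put t = 5q+4:
2(5q+4)^5 + 5(5q+4)^2 + 13(5q+4) + 20 expands to 6250q^5 + 25000q^4 + 40000q^3 + 32125q^2 + 13065q + 2200,
and factoring out 5 leaves 5(1250q^5 + 5000q^4 + 8000q^3 + 6425q^2 + 2613q + 440).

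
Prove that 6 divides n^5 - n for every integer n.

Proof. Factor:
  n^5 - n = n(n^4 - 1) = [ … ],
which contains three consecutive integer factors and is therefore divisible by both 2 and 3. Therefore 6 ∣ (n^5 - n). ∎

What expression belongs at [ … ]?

n^4 - 1 = (n^2 - 1)(n^2 + 1), and n^2 - 1 = (n-1)(n+1).
So n(n^4 - 1) = (n - 1)n(n + 1)(n^2 + 1).

(n - 1)n(n + 1)(n^2 + 1)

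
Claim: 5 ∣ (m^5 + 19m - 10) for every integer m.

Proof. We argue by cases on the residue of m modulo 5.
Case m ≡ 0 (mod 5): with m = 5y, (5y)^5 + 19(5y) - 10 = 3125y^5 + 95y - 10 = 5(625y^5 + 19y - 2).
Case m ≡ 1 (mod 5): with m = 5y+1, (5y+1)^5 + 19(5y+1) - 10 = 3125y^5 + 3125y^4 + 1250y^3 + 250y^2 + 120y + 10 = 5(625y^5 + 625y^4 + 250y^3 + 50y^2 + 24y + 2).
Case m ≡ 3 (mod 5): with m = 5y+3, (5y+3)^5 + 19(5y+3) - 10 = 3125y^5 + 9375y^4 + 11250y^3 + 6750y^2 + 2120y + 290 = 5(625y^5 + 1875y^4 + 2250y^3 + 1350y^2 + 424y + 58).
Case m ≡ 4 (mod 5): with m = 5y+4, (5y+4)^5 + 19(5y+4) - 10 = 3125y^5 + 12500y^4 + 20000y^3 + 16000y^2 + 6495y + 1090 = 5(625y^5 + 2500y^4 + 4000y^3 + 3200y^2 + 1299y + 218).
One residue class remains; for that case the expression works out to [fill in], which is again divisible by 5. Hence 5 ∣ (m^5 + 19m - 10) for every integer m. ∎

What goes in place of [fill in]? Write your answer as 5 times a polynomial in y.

5(625y^5 + 1250y^4 + 1000y^3 + 400y^2 + 99y + 12)

The residues treated are {0, 1, 3, 4}, so the missing case is m ≡ 2 (mod 5); write m = 5y+2.
Then (5y+2)^5 + 19(5y+2) - 10 = 3125y^5 + 6250y^4 + 5000y^3 + 2000y^2 + 495y + 60 = 5(625y^5 + 1250y^4 + 1000y^3 + 400y^2 + 99y + 12).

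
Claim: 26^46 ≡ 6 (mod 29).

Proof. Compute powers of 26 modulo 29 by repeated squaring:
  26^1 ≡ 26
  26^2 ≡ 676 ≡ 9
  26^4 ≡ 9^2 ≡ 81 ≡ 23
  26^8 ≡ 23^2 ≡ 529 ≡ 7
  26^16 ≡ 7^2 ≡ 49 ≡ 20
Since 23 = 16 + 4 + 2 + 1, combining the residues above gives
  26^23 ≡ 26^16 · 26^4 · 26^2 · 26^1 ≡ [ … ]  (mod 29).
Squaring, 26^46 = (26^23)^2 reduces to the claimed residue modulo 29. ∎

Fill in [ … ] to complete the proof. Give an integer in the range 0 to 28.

21

Multiply the listed residues: 20 · 23 · 9 · 26 = 460 → 4140 → 107640.
Reducing modulo 29: 107640 = 3711·29 + 21, so 26^23 ≡ 21.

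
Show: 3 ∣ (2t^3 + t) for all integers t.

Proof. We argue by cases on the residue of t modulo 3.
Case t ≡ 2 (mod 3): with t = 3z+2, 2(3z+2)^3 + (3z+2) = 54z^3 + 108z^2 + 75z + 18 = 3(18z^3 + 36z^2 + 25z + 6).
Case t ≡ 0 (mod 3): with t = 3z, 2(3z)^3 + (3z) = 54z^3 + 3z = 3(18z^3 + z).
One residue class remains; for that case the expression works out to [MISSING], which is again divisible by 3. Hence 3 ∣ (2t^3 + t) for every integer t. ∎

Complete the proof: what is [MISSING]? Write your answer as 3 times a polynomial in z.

Only t ≡ 1 (mod 3) is unaccounted for. Put t = 3z+1:
2(3z+1)^3 + (3z+1) expands to 54z^3 + 54z^2 + 21z + 3,
and factoring out 3 leaves 3(18z^3 + 18z^2 + 7z + 1).

3(18z^3 + 18z^2 + 7z + 1)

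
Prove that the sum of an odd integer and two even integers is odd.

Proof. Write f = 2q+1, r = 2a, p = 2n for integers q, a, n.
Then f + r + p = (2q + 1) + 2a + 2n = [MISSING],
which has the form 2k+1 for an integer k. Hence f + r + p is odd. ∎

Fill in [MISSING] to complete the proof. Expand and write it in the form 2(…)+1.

(2q + 1) + 2a + 2n = 2a + 2n + 2q + 1
= 2(a + n + q) + 1.
Since a + n + q is an integer, the sum is of the form 2k+1 for an integer k.

2(a + n + q) + 1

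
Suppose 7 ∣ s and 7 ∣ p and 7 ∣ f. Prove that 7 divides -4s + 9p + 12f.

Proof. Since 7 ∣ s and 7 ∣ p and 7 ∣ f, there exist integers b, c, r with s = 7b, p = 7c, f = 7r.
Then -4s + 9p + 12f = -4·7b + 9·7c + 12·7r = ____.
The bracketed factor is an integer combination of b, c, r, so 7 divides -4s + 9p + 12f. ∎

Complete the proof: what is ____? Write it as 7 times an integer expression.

Each term has a factor of 7: -4·7b + 9·7c + 12·7r = 7·(-4b + 9c + 12r).
Since -4b + 9c + 12r is an integer, 7 ∣ (-4s + 9p + 12f).

7(-4b + 9c + 12r)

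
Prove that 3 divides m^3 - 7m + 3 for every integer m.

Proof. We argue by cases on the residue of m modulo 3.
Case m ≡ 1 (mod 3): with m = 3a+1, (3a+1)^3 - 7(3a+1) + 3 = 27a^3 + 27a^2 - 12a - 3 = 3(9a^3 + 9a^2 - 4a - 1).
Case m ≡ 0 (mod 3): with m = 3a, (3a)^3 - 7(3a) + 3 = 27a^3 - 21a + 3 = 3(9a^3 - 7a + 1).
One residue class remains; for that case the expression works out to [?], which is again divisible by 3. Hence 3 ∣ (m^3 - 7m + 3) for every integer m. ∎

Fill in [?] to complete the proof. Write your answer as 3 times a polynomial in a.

3(9a^3 + 18a^2 + 5a - 1)

Only m ≡ 2 (mod 3) is unaccounted for. Put m = 3a+2:
(3a+2)^3 - 7(3a+2) + 3 expands to 27a^3 + 54a^2 + 15a - 3,
and factoring out 3 leaves 3(9a^3 + 18a^2 + 5a - 1).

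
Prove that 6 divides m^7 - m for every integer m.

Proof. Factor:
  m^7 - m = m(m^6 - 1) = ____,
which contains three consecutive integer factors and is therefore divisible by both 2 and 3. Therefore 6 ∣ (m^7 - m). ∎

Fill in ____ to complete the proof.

(m - 1)m(m + 1)(m^4 + m^2 + 1)

m^6 - 1 = (m^2 - 1)(m^4 + m^2 + 1), and m^2 - 1 = (m-1)(m+1).
So m(m^6 - 1) = (m - 1)m(m + 1)(m^4 + m^2 + 1).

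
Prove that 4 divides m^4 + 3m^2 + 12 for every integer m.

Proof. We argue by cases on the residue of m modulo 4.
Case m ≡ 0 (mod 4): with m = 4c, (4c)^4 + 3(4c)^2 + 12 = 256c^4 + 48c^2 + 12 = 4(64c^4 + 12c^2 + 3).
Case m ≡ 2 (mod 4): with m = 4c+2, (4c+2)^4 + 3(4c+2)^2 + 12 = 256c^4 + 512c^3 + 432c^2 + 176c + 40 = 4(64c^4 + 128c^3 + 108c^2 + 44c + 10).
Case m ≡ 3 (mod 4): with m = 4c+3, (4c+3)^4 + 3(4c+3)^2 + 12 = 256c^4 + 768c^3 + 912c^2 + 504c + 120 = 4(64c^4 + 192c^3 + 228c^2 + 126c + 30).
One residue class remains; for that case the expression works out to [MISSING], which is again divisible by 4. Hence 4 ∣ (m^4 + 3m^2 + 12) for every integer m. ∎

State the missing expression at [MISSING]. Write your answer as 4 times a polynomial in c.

Only m ≡ 1 (mod 4) is unaccounted for. Put m = 4c+1:
(4c+1)^4 + 3(4c+1)^2 + 12 expands to 256c^4 + 256c^3 + 144c^2 + 40c + 16,
and factoring out 4 leaves 4(64c^4 + 64c^3 + 36c^2 + 10c + 4).

4(64c^4 + 64c^3 + 36c^2 + 10c + 4)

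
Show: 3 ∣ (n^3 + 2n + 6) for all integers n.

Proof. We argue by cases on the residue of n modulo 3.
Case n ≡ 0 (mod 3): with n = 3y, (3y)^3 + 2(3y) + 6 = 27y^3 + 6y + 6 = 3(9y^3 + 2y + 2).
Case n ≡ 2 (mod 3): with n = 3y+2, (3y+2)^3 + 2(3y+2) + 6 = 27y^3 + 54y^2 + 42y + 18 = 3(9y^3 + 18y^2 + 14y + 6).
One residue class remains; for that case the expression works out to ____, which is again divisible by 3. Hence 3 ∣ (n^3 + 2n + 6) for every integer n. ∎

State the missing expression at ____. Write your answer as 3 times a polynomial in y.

Only n ≡ 1 (mod 3) is unaccounted for. Put n = 3y+1:
(3y+1)^3 + 2(3y+1) + 6 expands to 27y^3 + 27y^2 + 15y + 9,
and factoring out 3 leaves 3(9y^3 + 9y^2 + 5y + 3).

3(9y^3 + 9y^2 + 5y + 3)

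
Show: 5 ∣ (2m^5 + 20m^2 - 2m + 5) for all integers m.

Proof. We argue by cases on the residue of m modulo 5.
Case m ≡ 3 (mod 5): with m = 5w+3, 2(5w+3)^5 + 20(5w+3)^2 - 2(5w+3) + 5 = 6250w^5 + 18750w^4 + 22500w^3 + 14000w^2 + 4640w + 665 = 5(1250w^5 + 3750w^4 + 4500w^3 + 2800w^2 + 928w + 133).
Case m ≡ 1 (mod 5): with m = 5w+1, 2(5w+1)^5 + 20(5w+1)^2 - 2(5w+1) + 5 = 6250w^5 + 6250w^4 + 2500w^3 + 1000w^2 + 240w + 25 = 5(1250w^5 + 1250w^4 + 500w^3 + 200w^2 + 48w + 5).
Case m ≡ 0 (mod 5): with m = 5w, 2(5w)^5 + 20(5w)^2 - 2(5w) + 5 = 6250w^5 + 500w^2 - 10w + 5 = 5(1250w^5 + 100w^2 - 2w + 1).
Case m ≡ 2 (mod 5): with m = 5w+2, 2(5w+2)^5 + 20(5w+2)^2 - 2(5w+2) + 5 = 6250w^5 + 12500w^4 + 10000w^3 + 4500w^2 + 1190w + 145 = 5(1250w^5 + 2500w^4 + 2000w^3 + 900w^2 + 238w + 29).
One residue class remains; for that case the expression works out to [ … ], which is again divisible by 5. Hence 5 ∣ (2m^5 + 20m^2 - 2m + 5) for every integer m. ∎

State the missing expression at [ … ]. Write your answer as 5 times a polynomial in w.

Only m ≡ 4 (mod 5) is unaccounted for. Put m = 5w+4:
2(5w+4)^5 + 20(5w+4)^2 - 2(5w+4) + 5 expands to 6250w^5 + 25000w^4 + 40000w^3 + 32500w^2 + 13590w + 2365,
and factoring out 5 leaves 5(1250w^5 + 5000w^4 + 8000w^3 + 6500w^2 + 2718w + 473).

5(1250w^5 + 5000w^4 + 8000w^3 + 6500w^2 + 2718w + 473)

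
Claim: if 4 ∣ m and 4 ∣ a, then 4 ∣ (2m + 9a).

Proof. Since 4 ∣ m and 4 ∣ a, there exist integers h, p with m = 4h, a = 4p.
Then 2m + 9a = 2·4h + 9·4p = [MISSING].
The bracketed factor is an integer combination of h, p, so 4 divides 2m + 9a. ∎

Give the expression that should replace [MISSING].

Each term has a factor of 4: 2·4h + 9·4p = 4·(2h + 9p).
Since 2h + 9p is an integer, 4 ∣ (2m + 9a).

4(2h + 9p)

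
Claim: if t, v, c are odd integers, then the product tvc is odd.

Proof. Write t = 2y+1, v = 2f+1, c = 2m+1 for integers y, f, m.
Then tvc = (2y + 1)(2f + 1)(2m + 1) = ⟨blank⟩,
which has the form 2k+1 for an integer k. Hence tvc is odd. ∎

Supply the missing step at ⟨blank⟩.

Expanding: (2y + 1)(2f + 1)(2m + 1) = 8fmy + 4fm + 4fy + 2f + 4my + 2m + 2y + 1.
Every term except the constant is even, so this is 2(4fmy + 2fm + 2fy + f + 2my + m + y) + 1,
and 4fmy + 2fm + 2fy + f + 2my + m + y ∈ ℤ gives the required form.

2(4fmy + 2fm + 2fy + f + 2my + m + y) + 1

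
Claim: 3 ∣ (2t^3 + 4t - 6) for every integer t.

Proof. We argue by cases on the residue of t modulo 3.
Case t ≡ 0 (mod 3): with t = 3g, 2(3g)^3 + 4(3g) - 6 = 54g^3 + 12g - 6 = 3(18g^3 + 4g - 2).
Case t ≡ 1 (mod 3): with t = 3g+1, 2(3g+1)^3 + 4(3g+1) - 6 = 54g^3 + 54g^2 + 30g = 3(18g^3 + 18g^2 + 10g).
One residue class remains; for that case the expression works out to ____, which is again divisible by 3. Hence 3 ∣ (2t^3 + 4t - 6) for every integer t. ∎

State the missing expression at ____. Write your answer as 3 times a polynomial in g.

3(18g^3 + 36g^2 + 28g + 6)

The residues treated are {0, 1}, so the missing case is t ≡ 2 (mod 3); write t = 3g+2.
Then 2(3g+2)^3 + 4(3g+2) - 6 = 54g^3 + 108g^2 + 84g + 18 = 3(18g^3 + 36g^2 + 28g + 6).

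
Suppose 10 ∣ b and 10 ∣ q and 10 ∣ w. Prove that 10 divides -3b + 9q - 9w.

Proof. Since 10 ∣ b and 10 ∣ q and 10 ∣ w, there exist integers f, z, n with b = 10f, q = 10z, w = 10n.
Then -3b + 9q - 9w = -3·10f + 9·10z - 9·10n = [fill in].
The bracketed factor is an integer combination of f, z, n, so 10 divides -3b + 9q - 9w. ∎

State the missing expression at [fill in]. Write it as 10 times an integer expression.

Each term has a factor of 10: -3·10f + 9·10z - 9·10n = 10·(-3f - 9n + 9z).
Since -3f - 9n + 9z is an integer, 10 ∣ (-3b + 9q - 9w).

10(-3f - 9n + 9z)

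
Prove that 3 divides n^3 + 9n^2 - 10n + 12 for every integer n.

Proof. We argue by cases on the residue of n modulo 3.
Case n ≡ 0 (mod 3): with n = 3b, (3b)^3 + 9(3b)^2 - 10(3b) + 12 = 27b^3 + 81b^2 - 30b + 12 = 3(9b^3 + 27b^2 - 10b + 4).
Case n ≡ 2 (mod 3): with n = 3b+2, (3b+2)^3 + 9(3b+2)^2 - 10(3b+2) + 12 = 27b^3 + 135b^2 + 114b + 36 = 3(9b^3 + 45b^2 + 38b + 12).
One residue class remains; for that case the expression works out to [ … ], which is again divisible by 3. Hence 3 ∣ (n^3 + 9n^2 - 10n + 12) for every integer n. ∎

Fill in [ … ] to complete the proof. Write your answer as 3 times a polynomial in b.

3(9b^3 + 36b^2 + 11b + 4)

The residues treated are {0, 2}, so the missing case is n ≡ 1 (mod 3); write n = 3b+1.
Then (3b+1)^3 + 9(3b+1)^2 - 10(3b+1) + 12 = 27b^3 + 108b^2 + 33b + 12 = 3(9b^3 + 36b^2 + 11b + 4).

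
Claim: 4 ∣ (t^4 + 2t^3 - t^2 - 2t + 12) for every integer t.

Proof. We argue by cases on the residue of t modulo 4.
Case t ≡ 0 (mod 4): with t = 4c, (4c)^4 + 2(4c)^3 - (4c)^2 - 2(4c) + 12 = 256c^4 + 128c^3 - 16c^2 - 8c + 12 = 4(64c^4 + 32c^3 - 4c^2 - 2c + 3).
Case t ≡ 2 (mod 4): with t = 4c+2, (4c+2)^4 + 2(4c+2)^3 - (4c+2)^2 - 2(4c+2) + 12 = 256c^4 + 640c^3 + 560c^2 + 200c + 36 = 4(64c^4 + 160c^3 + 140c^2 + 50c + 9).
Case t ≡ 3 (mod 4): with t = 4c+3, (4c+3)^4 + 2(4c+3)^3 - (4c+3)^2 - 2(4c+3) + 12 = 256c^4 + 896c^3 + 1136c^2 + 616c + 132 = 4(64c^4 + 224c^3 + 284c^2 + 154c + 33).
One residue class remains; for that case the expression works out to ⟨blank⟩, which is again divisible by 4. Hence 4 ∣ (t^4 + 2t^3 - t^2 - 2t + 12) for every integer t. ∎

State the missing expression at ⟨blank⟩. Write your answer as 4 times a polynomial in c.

Only t ≡ 1 (mod 4) is unaccounted for. Put t = 4c+1:
(4c+1)^4 + 2(4c+1)^3 - (4c+1)^2 - 2(4c+1) + 12 expands to 256c^4 + 384c^3 + 176c^2 + 24c + 12,
and factoring out 4 leaves 4(64c^4 + 96c^3 + 44c^2 + 6c + 3).

4(64c^4 + 96c^3 + 44c^2 + 6c + 3)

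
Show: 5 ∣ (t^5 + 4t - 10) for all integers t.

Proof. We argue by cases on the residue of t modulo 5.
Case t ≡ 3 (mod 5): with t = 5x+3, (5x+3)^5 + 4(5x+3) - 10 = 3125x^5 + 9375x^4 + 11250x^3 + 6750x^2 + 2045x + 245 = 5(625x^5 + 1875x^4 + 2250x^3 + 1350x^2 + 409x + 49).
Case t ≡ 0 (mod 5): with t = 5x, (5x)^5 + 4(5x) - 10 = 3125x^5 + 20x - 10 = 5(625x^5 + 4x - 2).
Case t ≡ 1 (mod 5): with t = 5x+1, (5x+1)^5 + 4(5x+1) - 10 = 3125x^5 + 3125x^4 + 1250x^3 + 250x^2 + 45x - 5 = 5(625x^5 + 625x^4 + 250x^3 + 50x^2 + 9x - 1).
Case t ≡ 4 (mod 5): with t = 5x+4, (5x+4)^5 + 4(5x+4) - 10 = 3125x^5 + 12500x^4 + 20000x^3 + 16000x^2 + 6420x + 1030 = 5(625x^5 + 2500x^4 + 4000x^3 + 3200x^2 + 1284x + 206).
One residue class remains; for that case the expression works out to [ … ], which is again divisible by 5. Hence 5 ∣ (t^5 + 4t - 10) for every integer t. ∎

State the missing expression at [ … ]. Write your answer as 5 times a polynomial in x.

Only t ≡ 2 (mod 5) is unaccounted for. Put t = 5x+2:
(5x+2)^5 + 4(5x+2) - 10 expands to 3125x^5 + 6250x^4 + 5000x^3 + 2000x^2 + 420x + 30,
and factoring out 5 leaves 5(625x^5 + 1250x^4 + 1000x^3 + 400x^2 + 84x + 6).

5(625x^5 + 1250x^4 + 1000x^3 + 400x^2 + 84x + 6)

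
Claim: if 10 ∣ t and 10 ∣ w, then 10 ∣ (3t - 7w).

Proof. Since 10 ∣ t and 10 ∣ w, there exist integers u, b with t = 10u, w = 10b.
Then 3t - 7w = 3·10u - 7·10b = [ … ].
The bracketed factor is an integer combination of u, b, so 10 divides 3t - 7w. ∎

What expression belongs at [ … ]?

Each term has a factor of 10: 3·10u - 7·10b = 10·(-7b + 3u).
Since -7b + 3u is an integer, 10 ∣ (3t - 7w).

10(-7b + 3u)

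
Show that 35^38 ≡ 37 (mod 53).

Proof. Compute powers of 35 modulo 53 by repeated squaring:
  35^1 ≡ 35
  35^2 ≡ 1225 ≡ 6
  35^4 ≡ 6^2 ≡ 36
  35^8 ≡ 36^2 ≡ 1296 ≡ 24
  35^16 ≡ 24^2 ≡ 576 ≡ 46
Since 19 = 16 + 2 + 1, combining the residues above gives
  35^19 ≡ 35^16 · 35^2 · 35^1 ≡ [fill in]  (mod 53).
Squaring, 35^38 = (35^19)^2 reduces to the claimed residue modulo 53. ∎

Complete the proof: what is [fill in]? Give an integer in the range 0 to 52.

35^16 · 35^2 · 35^1 ≡ 46 · 6 · 35 = 9660.
9660 mod 53 = 14, so 35^19 ≡ 14 (mod 53).

14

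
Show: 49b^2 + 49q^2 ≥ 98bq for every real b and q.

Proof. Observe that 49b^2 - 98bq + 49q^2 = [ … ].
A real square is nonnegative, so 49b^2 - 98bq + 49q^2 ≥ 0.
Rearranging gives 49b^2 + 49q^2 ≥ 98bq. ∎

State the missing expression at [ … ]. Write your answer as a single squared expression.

49b^2 - 98bq + 49q^2 is a perfect-square trinomial: the outer terms are (7b)^2 and (7q)^2, and the cross term is -2·7b·7q.
So 49b^2 - 98bq + 49q^2 = (7b - 7q)^2 ≥ 0.

(7b - 7q)^2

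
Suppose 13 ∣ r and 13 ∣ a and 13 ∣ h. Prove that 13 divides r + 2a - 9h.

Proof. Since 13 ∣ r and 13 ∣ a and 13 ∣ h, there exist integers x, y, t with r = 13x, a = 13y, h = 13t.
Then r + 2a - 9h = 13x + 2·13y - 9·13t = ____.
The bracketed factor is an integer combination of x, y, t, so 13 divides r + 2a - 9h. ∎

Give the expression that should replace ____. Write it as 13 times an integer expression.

Pull the common 13 out of every term: 13x + 2·13y - 9·13t = 13(-9t + x + 2y).
-9t + x + 2y is an integer, which exhibits the divisibility.

13(-9t + x + 2y)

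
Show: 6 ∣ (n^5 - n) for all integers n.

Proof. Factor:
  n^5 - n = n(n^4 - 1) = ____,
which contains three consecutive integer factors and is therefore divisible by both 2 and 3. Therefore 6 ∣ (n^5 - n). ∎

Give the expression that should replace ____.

n^4 - 1 = (n^2 - 1)(n^2 + 1), and n^2 - 1 = (n-1)(n+1).
So n(n^4 - 1) = (n - 1)n(n + 1)(n^2 + 1).

(n - 1)n(n + 1)(n^2 + 1)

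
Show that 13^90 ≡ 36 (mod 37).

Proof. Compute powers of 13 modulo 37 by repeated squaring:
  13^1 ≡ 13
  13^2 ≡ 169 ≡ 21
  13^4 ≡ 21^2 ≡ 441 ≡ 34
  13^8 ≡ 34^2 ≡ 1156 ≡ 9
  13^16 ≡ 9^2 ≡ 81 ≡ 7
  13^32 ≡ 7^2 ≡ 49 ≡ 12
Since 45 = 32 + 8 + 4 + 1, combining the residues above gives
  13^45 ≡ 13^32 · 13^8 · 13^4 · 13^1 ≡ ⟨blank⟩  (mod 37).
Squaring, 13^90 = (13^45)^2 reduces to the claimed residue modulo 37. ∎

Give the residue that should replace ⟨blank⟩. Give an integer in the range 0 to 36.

Multiply the listed residues: 12 · 9 · 34 · 13 = 108 → 3672 → 47736.
Reducing modulo 37: 47736 = 1290·37 + 6, so 13^45 ≡ 6.

6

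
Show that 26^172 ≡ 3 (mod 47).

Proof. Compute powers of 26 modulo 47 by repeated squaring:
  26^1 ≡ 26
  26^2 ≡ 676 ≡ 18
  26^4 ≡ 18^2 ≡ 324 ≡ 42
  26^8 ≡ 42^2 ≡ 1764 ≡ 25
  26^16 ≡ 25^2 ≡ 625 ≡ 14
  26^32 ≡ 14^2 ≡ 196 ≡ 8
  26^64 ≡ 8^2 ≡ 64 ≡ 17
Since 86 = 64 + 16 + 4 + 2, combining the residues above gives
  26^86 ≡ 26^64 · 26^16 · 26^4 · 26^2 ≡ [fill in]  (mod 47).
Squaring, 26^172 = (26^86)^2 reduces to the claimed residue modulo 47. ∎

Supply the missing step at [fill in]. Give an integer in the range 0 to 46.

12

Multiply the listed residues: 17 · 14 · 42 · 18 = 238 → 9996 → 179928.
Reducing modulo 47: 179928 = 3828·47 + 12, so 26^86 ≡ 12.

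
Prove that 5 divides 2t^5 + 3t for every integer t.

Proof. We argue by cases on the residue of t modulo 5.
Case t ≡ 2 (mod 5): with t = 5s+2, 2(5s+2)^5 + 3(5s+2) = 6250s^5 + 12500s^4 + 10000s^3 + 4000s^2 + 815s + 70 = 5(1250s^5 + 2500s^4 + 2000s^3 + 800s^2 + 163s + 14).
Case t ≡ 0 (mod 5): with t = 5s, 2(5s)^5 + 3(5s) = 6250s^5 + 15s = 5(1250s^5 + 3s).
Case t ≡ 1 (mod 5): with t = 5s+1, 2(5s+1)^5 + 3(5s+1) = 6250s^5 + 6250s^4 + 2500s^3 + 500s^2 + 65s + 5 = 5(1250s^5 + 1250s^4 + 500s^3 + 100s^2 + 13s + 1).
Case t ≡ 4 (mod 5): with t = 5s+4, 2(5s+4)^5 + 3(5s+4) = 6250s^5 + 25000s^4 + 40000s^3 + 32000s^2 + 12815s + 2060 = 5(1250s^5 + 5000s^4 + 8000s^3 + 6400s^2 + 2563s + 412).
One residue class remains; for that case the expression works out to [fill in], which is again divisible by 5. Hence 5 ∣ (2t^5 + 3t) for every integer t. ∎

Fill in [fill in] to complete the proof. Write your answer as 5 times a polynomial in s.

Only t ≡ 3 (mod 5) is unaccounted for. Put t = 5s+3:
2(5s+3)^5 + 3(5s+3) expands to 6250s^5 + 18750s^4 + 22500s^3 + 13500s^2 + 4065s + 495,
and factoring out 5 leaves 5(1250s^5 + 3750s^4 + 4500s^3 + 2700s^2 + 813s + 99).

5(1250s^5 + 3750s^4 + 4500s^3 + 2700s^2 + 813s + 99)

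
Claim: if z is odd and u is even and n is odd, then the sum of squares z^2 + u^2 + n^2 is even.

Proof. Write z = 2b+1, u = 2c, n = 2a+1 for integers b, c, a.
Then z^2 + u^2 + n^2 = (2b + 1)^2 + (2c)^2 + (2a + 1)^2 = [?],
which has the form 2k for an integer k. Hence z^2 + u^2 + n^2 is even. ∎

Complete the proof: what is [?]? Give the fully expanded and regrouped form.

(2b + 1)^2 + (2c)^2 + (2a + 1)^2 = 4a^2 + 4a + 4b^2 + 4b + 4c^2 + 2
= 2(2a^2 + 2a + 2b^2 + 2b + 2c^2 + 1).
Since 2a^2 + 2a + 2b^2 + 2b + 2c^2 + 1 is an integer, the sum of squares is of the form 2k for an integer k.

2(2a^2 + 2a + 2b^2 + 2b + 2c^2 + 1)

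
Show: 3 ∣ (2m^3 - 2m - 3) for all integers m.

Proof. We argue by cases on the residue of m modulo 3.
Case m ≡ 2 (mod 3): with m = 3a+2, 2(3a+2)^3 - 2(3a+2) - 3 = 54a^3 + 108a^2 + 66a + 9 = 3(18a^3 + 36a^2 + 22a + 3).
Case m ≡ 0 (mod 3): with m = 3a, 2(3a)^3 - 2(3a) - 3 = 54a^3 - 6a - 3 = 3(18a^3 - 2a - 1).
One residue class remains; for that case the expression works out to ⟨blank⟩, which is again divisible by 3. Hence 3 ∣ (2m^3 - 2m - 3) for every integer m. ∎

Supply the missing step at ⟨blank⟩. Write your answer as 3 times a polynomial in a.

3(18a^3 + 18a^2 + 4a - 1)

The residues treated are {2, 0}, so the missing case is m ≡ 1 (mod 3); write m = 3a+1.
Then 2(3a+1)^3 - 2(3a+1) - 3 = 54a^3 + 54a^2 + 12a - 3 = 3(18a^3 + 18a^2 + 4a - 1).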